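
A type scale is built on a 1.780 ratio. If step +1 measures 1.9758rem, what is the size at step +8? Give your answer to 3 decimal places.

Moving from step +1 to step +8 is 7 steps up, so multiply by r⁷.
1.9758 × 1.780⁷ = 1.9758 × 56.61611 ≈ 111.862

111.862rem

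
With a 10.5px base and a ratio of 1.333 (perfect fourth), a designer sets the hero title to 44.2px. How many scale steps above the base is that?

5

1.333ⁿ = 44.2 / 10.5 = 4.2095
n = ln(4.2095) / ln(1.333) = 1.4373 / 0.2874 ≈ 5.00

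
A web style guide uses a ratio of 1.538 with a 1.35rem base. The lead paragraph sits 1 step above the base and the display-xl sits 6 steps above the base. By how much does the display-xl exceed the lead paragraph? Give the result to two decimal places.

Step 1: 1.35 × 1.538 = 2.0763rem
Step 6: 1.35 × 1.538⁶ = 17.8678rem
Difference: 17.8678 − 2.0763 = 15.7915rem

15.79rem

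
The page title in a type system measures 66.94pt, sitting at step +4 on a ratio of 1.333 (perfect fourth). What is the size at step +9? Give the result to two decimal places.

The gap is 9 − (4) = 5 steps, so the factor is 1.333^5.
66.94 × 1.333⁵ = 66.94 × 4.20873 ≈ 281.732

281.73pt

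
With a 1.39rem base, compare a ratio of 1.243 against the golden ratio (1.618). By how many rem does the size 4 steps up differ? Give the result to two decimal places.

6.21rem

At 1.243: 1.39 × 1.243⁴ = 3.3182rem
Golden ratio: 1.39 × 1.618⁴ = 9.5264rem
Difference: 9.5264 − 3.3182 = 6.2082rem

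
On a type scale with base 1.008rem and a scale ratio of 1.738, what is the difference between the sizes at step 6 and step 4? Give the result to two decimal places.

18.58rem

Step 4: 1.008 × 1.738⁴ = 9.1973rem
Step 6: 1.008 × 1.738⁶ = 27.7817rem
Difference: 27.7817 − 9.1973 = 18.5844rem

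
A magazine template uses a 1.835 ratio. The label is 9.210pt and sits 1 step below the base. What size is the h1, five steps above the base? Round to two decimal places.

The gap is 5 − (-1) = 6 steps, so the factor is 1.835^6.
9.210 × 1.835⁶ = 9.210 × 38.17828 ≈ 351.622

351.62pt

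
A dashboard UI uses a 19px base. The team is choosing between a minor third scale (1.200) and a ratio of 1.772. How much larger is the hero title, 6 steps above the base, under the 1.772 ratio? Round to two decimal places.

531.48px

Minor third: 19.0 × 1.200⁶ = 56.7337px
At 1.772: 19.0 × 1.772⁶ = 588.2147px
Difference: 588.2147 − 56.7337 = 531.4810px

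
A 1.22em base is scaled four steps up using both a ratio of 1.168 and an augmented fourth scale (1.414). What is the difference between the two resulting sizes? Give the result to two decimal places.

2.61em

At 1.168: 1.22 × 1.168⁴ = 2.2706em
Augmented fourth: 1.22 × 1.414⁴ = 4.8771em
Difference: 4.8771 − 2.2706 = 2.6065em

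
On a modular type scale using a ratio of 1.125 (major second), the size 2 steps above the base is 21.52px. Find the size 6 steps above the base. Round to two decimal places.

34.47px

21.52 × 1.125⁴ = 21.52 × 1.60181 ≈ 34.471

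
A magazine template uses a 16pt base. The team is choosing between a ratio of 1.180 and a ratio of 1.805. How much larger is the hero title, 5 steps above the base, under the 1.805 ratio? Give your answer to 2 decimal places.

269.95pt

At 1.180: 16.0 × 1.180⁵ = 36.6041pt
At 1.805: 16.0 × 1.805⁵ = 306.5533pt
Difference: 306.5533 − 36.6041 = 269.9492pt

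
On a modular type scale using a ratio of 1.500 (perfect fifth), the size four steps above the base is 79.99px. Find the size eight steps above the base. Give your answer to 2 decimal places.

404.95px

The gap is 8 − (4) = 4 steps, so the factor is 1.500^4.
79.99 × 1.500⁴ = 79.99 × 5.06250 ≈ 404.949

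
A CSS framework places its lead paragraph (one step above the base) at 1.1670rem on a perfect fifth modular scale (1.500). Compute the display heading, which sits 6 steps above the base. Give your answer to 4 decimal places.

1.1670 × 1.500⁵ = 1.1670 × 7.59375 ≈ 8.8619

8.8619rem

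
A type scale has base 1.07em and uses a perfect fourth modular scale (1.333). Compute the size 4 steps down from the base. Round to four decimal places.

0.3389em

A modular type scale is a geometric sequence: sizeₙ = base × rⁿ.
1.07 ÷ 1.333⁴ = 1.07 ÷ 3.15733 ≈ 0.3389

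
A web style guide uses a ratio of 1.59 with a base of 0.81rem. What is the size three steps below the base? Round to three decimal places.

0.202rem

0.81 ÷ 1.59³ = 0.81 ÷ 4.01968 ≈ 0.202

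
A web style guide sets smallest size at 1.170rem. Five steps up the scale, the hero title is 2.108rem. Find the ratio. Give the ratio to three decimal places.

r⁵ = 2.108 / 1.170, so r = (2.108/1.170)^(1/5).
r = 1.8017^(1/5) ≈ 1.1250

1.125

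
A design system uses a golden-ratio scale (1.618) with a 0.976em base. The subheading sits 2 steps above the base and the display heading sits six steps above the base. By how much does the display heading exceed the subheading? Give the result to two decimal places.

14.96em

Step 2: 0.976 × 1.618² = 2.5551em
Step 6: 0.976 × 1.618⁶ = 17.5114em
Difference: 17.5114 − 2.5551 = 14.9563em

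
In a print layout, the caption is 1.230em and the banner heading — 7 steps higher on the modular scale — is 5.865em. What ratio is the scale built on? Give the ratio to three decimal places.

1.250

The ratio satisfies 1.230 × r⁷ = 5.865, so r = (5.865 / 1.230)^(1/7).
r = 4.7683^(1/7) ≈ 1.2500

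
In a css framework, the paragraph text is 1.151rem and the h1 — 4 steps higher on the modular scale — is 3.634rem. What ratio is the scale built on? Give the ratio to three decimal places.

r⁴ = 3.634 / 1.151, so r = (3.634/1.151)^(1/4).
r = 3.1573^(1/4) ≈ 1.3330

1.333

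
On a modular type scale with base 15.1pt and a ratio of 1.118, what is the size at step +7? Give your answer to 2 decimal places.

Every step multiplies by the scale ratio.
15.1 × 1.118⁷ = 15.1 × 2.18320 ≈ 32.97

32.97pt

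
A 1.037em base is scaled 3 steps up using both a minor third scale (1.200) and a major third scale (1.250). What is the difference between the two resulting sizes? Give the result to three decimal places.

0.233em

Minor third: 1.037 × 1.200³ = 1.79194em
Major third: 1.037 × 1.250³ = 2.02539em
Difference: 2.02539 − 1.79194 = 0.23345em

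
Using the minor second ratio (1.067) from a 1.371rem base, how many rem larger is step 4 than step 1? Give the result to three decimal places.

0.314rem

Step 1: 1.371 × 1.067 = 1.46286rem
Step 4: 1.371 × 1.067⁴ = 1.77703rem
Difference: 1.77703 − 1.46286 = 0.31417rem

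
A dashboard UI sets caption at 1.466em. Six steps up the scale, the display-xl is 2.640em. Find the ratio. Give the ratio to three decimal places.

1.103

r⁶ = 2.640 / 1.466, so r = (2.640/1.466)^(1/6).
r = 1.8008^(1/6) ≈ 1.1030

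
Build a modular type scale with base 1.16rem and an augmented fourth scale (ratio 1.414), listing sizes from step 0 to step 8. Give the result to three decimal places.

Step 0: 1.16rem
Step 1: 1.16 × 1.414 = 1.640
Step 2: 1.16 × 1.414² = 2.319
Step 3: 1.16 × 1.414³ = 3.279
Step 4: 1.16 × 1.414⁴ = 4.637
Step 5: 1.16 × 1.414⁵ = 6.557
Step 6: 1.16 × 1.414⁶ = 9.272
Step 7: 1.16 × 1.414⁷ = 13.110
Step 8: 1.16 × 1.414⁸ = 18.538

1.160rem, 1.640rem, 2.319rem, 3.279rem, 4.637rem, 6.557rem, 9.272rem, 13.110rem, 18.538rem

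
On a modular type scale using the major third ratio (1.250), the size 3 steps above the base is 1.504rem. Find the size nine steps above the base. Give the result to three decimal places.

1.504 × 1.250⁶ = 1.504 × 3.81470 ≈ 5.737

5.737rem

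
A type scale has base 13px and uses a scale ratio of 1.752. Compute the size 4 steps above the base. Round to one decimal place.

122.5px

13.0 × 1.752⁴ = 13.0 × 9.42185 ≈ 122.48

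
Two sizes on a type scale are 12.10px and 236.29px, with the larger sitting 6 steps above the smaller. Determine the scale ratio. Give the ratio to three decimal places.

1.641

r⁶ = 236.29 / 12.10, so r = (236.29/12.10)^(1/6).
r = 19.5281^(1/6) ≈ 1.6410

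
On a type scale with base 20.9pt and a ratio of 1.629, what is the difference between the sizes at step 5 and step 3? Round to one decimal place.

Step 3: 20.9 × 1.629³ = 90.346pt
Step 5: 20.9 × 1.629⁵ = 239.746pt
Difference: 239.746 − 90.346 = 149.400pt

149.4pt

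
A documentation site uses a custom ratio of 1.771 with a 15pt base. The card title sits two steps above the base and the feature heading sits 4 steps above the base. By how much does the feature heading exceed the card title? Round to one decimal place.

100.5pt

Step 2: 15.0 × 1.771² = 47.047pt
Step 4: 15.0 × 1.771⁴ = 147.559pt
Difference: 147.559 − 47.047 = 100.512pt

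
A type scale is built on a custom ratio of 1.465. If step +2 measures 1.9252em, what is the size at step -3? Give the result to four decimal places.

0.2853em

Moving from step +2 to step -3 is 5 steps down, so divide by r⁵.
1.9252 ÷ 1.465⁵ = 1.9252 ÷ 6.74820 ≈ 0.2853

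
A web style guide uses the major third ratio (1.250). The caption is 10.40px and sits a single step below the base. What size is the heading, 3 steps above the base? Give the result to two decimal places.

10.40 × 1.250⁴ = 10.40 × 2.44141 ≈ 25.391

25.39px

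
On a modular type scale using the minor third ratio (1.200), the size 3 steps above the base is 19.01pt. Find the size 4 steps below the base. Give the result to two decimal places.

19.01 ÷ 1.200⁷ = 19.01 ÷ 3.58318 ≈ 5.305

5.31pt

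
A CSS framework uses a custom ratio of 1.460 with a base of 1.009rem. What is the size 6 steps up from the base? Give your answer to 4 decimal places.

Each step on a modular scale multiplies by the ratio, so the size n steps from the base is base × ratioⁿ.
1.009 × 1.460⁶ = 1.009 × 9.68539 ≈ 9.7726

9.7726rem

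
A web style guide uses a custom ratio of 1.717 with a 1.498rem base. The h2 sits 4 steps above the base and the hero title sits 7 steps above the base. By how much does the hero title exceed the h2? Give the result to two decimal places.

52.88rem

Step 4: 1.498 × 1.717⁴ = 13.0195rem
Step 7: 1.498 × 1.717⁷ = 65.9028rem
Difference: 65.9028 − 13.0195 = 52.8833rem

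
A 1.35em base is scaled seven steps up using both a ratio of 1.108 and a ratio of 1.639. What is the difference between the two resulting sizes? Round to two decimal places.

At 1.108: 1.35 × 1.108⁷ = 2.7677em
At 1.639: 1.35 × 1.639⁷ = 42.8930em
Difference: 42.8930 − 2.7677 = 40.1253em

40.13em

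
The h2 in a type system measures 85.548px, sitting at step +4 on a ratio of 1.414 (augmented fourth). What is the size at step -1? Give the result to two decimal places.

15.13px

Moving from step +4 to step -1 is 5 steps down, so divide by r⁵.
85.548 ÷ 1.414⁵ = 85.548 ÷ 5.65258 ≈ 15.134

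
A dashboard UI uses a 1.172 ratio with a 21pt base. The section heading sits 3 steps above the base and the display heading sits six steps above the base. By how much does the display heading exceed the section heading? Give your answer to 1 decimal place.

20.6pt

Step 3: 21.0 × 1.172³ = 33.807pt
Step 6: 21.0 × 1.172⁶ = 54.423pt
Difference: 54.423 − 33.807 = 20.616pt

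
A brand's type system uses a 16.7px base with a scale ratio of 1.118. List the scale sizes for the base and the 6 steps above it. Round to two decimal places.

Step 0: 16.7px
Step 1: 16.7 × 1.118 = 18.67
Step 2: 16.7 × 1.118² = 20.87
Step 3: 16.7 × 1.118³ = 23.34
Step 4: 16.7 × 1.118⁴ = 26.09
Step 5: 16.7 × 1.118⁵ = 29.17
Step 6: 16.7 × 1.118⁶ = 32.61

16.70px, 18.67px, 20.87px, 23.34px, 26.09px, 29.17px, 32.61px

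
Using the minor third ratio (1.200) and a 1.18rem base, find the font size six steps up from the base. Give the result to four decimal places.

3.5235rem

Each step on a modular scale multiplies by the ratio, so the size n steps from the base is base × ratioⁿ.
1.18 × 1.200⁶ = 1.18 × 2.98598 ≈ 3.5235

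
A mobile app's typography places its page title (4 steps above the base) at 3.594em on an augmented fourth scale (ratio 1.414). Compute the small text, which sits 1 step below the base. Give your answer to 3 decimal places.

The gap is -1 − (4) = -5 steps, so the factor is 1.414^-5.
3.594 ÷ 1.414⁵ = 3.594 ÷ 5.65258 ≈ 0.636

0.636em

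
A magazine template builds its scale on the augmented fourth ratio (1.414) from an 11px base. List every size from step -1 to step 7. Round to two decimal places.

7.78px, 11.00px, 15.55px, 21.99px, 31.10px, 43.97px, 62.18px, 87.92px, 124.32px

Step -1: 11.0 ÷ 1.414 = 7.78
Step 0: 11px
Step 1: 11.0 × 1.414 = 15.55
Step 2: 11.0 × 1.414² = 21.99
Step 3: 11.0 × 1.414³ = 31.10
Step 4: 11.0 × 1.414⁴ = 43.97
Step 5: 11.0 × 1.414⁵ = 62.18
Step 6: 11.0 × 1.414⁶ = 87.92
Step 7: 11.0 × 1.414⁷ = 124.32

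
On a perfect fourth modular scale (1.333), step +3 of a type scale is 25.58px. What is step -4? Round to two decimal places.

3.42px

25.58 ÷ 1.333⁷ = 25.58 ÷ 7.47844 ≈ 3.420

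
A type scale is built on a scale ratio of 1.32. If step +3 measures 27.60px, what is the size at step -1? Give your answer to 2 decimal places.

9.09px

27.60 ÷ 1.32⁴ = 27.60 ÷ 3.03596 ≈ 9.091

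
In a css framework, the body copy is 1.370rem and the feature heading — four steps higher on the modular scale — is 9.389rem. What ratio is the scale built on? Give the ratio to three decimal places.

The ratio satisfies 1.370 × r⁴ = 9.389, so r = (9.389 / 1.370)^(1/4).
r = 6.8533^(1/4) ≈ 1.6180

1.618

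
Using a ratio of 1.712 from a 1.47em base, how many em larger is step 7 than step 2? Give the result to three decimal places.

Step 2: 1.47 × 1.712² = 4.30849em
Step 7: 1.47 × 1.712⁷ = 63.36416em
Difference: 63.36416 − 4.30849 = 59.05567em

59.056em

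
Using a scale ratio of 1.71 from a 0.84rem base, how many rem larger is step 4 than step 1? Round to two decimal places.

5.75rem

Step 1: 0.84 × 1.71 = 1.4364rem
Step 4: 0.84 × 1.71⁴ = 7.1823rem
Difference: 7.1823 − 1.4364 = 5.7459rem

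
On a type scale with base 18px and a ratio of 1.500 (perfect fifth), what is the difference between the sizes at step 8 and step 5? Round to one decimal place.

Step 5: 18.0 × 1.500⁵ = 136.688px
Step 8: 18.0 × 1.500⁸ = 461.320px
Difference: 461.320 − 136.688 = 324.632px

324.6px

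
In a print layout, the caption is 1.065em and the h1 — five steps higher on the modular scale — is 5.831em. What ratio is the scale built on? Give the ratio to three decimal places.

r⁵ = 5.831 / 1.065, so r = (5.831/1.065)^(1/5).
r = 5.4751^(1/5) ≈ 1.4050

1.405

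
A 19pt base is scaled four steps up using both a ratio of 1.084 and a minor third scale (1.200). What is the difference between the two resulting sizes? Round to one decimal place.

At 1.084: 19.0 × 1.084⁴ = 26.234pt
Minor third: 19.0 × 1.200⁴ = 39.398pt
Difference: 39.398 − 26.234 = 13.164pt

13.2pt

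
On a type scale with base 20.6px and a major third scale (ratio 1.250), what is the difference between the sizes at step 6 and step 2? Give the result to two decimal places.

Step 2: 20.6 × 1.250² = 32.1875px
Step 6: 20.6 × 1.250⁶ = 78.5828px
Difference: 78.5828 − 32.1875 = 46.3953px

46.40px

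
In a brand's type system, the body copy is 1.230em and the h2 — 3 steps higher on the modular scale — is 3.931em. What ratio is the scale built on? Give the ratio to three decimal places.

The ratio satisfies 1.230 × r³ = 3.931, so r = (3.931 / 1.230)^(1/3).
r = 3.1959^(1/3) ≈ 1.4730

1.473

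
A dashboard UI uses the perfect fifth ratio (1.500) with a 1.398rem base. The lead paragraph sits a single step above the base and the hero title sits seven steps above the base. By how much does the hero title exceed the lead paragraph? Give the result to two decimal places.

21.79rem

Step 1: 1.398 × 1.500 = 2.0970rem
Step 7: 1.398 × 1.500⁷ = 23.8861rem
Difference: 23.8861 − 2.0970 = 21.7891rem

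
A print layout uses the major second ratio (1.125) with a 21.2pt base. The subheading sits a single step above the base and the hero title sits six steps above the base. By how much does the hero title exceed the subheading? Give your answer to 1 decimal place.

Step 1: 21.2 × 1.125 = 23.850pt
Step 6: 21.2 × 1.125⁶ = 42.978pt
Difference: 42.978 − 23.850 = 19.128pt

19.1pt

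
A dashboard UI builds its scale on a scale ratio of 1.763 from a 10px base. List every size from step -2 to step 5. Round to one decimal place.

3.2px, 5.7px, 10.0px, 17.6px, 31.1px, 54.8px, 96.6px, 170.3px

Step -2: 10.0 ÷ 1.763² = 3.2
Step -1: 10.0 ÷ 1.763 = 5.7
Step 0: 10px
Step 1: 10.0 × 1.763 = 17.6
Step 2: 10.0 × 1.763² = 31.1
Step 3: 10.0 × 1.763³ = 54.8
Step 4: 10.0 × 1.763⁴ = 96.6
Step 5: 10.0 × 1.763⁵ = 170.3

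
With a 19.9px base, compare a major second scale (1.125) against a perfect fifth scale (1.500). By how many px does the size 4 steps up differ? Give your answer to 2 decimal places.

Major second: 19.9 × 1.125⁴ = 31.8760px
Perfect fifth: 19.9 × 1.500⁴ = 100.7437px
Difference: 100.7437 − 31.8760 = 68.8677px

68.87px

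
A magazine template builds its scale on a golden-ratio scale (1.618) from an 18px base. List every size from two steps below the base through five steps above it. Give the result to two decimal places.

6.88px, 11.12px, 18.00px, 29.12px, 47.12px, 76.24px, 123.36px, 199.60px

Step -2: 18.0 ÷ 1.618² = 6.88
Step -1: 18.0 ÷ 1.618 = 11.12
Step 0: 18px
Step 1: 18.0 × 1.618 = 29.12
Step 2: 18.0 × 1.618² = 47.12
Step 3: 18.0 × 1.618³ = 76.24
Step 4: 18.0 × 1.618⁴ = 123.36
Step 5: 18.0 × 1.618⁵ = 199.60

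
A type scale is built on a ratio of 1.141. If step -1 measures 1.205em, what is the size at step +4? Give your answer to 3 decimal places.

2.330em

1.205 × 1.141⁵ = 1.205 × 1.93387 ≈ 2.330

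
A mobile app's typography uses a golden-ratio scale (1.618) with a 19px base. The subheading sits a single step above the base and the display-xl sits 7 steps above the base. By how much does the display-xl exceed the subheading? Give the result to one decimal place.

Step 1: 19.0 × 1.618 = 30.742px
Step 7: 19.0 × 1.618⁷ = 551.573px
Difference: 551.573 − 30.742 = 520.831px

520.8px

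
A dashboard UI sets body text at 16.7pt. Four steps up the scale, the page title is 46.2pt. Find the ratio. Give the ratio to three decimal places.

r⁴ = 46.2 / 16.7, so r = (46.2/16.7)^(1/4).
r = 2.7665^(1/4) ≈ 1.2897

1.290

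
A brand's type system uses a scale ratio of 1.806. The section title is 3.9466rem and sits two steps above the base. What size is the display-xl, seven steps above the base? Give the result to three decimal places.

Moving from step +2 to step +7 is 5 steps up, so multiply by r⁵.
3.9466 × 1.806⁵ = 3.9466 × 19.21271 ≈ 75.825

75.825rem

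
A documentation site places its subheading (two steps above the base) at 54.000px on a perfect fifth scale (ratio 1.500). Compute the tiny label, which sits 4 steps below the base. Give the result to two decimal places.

Moving from step +2 to step -4 is 6 steps down, so divide by r⁶.
54.000 ÷ 1.500⁶ = 54.000 ÷ 11.39062 ≈ 4.741

4.74px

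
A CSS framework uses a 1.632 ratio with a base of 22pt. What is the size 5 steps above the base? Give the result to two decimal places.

Every step multiplies by the scale ratio.
22.0 × 1.632⁵ = 22.0 × 11.57713 ≈ 254.70

254.70pt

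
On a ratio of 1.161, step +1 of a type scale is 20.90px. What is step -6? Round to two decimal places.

Moving from step +1 to step -6 is 7 steps down, so divide by r⁷.
20.90 ÷ 1.161⁷ = 20.90 ÷ 2.84332 ≈ 7.351

7.35px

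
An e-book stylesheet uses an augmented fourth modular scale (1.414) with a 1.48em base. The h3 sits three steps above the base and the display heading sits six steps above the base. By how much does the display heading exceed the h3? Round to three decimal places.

7.645em

Step 3: 1.48 × 1.414³ = 4.18418em
Step 6: 1.48 × 1.414⁶ = 11.82928em
Difference: 11.82928 − 4.18418 = 7.64510em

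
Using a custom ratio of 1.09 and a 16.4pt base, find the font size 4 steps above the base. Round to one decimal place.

23.1pt

Every step multiplies by the scale ratio.
16.4 × 1.09⁴ = 16.4 × 1.41158 ≈ 23.15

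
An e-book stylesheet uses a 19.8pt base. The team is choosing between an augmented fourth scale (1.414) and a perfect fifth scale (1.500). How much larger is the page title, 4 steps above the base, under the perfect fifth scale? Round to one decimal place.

Augmented fourth: 19.8 × 1.414⁴ = 79.152pt
Perfect fifth: 19.8 × 1.500⁴ = 100.237pt
Difference: 100.237 − 79.152 = 21.085pt

21.1pt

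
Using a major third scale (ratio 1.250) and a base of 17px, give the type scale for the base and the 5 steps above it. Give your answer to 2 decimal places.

Step 0: 17px
Step 1: 17.0 × 1.250 = 21.25
Step 2: 17.0 × 1.250² = 26.56
Step 3: 17.0 × 1.250³ = 33.20
Step 4: 17.0 × 1.250⁴ = 41.50
Step 5: 17.0 × 1.250⁵ = 51.88

17.00px, 21.25px, 26.56px, 33.20px, 41.50px, 51.88px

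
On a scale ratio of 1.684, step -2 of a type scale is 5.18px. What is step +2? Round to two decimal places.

The gap is 2 − (-2) = 4 steps, so the factor is 1.684^4.
5.18 × 1.684⁴ = 5.18 × 8.04208 ≈ 41.658

41.66px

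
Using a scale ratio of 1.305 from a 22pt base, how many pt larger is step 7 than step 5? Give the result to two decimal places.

Step 5: 22.0 × 1.305⁵ = 83.2674pt
Step 7: 22.0 × 1.305⁷ = 141.8065pt
Difference: 141.8065 − 83.2674 = 58.5391pt

58.54pt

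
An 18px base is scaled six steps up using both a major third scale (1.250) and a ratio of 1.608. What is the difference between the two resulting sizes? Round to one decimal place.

242.5px

Major third: 18.0 × 1.250⁶ = 68.665px
At 1.608: 18.0 × 1.608⁶ = 311.164px
Difference: 311.164 − 68.665 = 242.499px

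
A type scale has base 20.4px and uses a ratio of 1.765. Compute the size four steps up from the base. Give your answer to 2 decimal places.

197.97px

20.4 × 1.765⁴ = 20.4 × 9.70463 ≈ 197.97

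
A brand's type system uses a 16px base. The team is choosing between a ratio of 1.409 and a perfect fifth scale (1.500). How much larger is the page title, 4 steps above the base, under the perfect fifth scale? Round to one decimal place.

At 1.409: 16.0 × 1.409⁴ = 63.061px
Perfect fifth: 16.0 × 1.500⁴ = 81.000px
Difference: 81.000 − 63.061 = 17.939px

17.9px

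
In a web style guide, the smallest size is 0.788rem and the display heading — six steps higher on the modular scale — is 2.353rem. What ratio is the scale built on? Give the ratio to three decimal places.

The ratio satisfies 0.788 × r⁶ = 2.353, so r = (2.353 / 0.788)^(1/6).
r = 2.9860^(1/6) ≈ 1.2000

1.200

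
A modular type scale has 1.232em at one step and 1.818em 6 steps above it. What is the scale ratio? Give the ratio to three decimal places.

The ratio satisfies 1.232 × r⁶ = 1.818, so r = (1.818 / 1.232)^(1/6).
r = 1.4756^(1/6) ≈ 1.0670

1.067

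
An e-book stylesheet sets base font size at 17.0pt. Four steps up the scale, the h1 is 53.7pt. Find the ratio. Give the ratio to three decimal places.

1.333

The ratio satisfies 17.0 × r⁴ = 53.7, so r = (53.7 / 17.0)^(1/4).
r = 3.1588^(1/4) ≈ 1.3332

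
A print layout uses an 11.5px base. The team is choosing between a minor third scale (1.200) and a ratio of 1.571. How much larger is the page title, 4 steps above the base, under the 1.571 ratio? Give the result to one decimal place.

46.2px

Minor third: 11.5 × 1.200⁴ = 23.846px
At 1.571: 11.5 × 1.571⁴ = 70.049px
Difference: 70.049 − 23.846 = 46.203px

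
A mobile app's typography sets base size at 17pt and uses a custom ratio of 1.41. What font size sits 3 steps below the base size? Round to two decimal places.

Each step on a modular scale multiplies by the ratio, so the size n steps from the base is base × ratioⁿ.
17.0 ÷ 1.41³ = 17.0 ÷ 2.80322 ≈ 6.06

6.06pt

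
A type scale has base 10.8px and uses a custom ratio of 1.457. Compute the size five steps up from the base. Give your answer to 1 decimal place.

70.9px

A modular type scale is a geometric sequence: sizeₙ = base × rⁿ.
10.8 × 1.457⁵ = 10.8 × 6.56595 ≈ 70.91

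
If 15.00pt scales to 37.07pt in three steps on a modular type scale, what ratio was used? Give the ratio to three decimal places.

r³ = 37.07 / 15.00, so r = (37.07/15.00)^(1/3).
r = 2.4713^(1/3) ≈ 1.3520

1.352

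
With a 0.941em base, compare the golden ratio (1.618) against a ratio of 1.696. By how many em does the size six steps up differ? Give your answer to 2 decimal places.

Golden ratio: 0.941 × 1.618⁶ = 16.8834em
At 1.696: 0.941 × 1.696⁶ = 22.3947em
Difference: 22.3947 − 16.8834 = 5.5113em

5.51em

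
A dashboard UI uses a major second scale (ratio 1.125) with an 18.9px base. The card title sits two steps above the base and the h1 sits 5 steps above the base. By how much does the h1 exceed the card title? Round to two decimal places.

10.14px

Step 2: 18.9 × 1.125² = 23.9203px
Step 5: 18.9 × 1.125⁵ = 34.0584px
Difference: 34.0584 − 23.9203 = 10.1381px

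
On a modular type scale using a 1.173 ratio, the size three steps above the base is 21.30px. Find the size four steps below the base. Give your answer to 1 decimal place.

7.0px

The gap is -4 − (3) = -7 steps, so the factor is 1.173^-7.
21.30 ÷ 1.173⁷ = 21.30 ÷ 3.05553 ≈ 6.971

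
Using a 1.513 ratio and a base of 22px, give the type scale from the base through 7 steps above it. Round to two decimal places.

22.00px, 33.29px, 50.36px, 76.20px, 115.29px, 174.43px, 263.91px, 399.30px

Step 0: 22px
Step 1: 22.0 × 1.513 = 33.29
Step 2: 22.0 × 1.513² = 50.36
Step 3: 22.0 × 1.513³ = 76.20
Step 4: 22.0 × 1.513⁴ = 115.29
Step 5: 22.0 × 1.513⁵ = 174.43
Step 6: 22.0 × 1.513⁶ = 263.91
Step 7: 22.0 × 1.513⁷ = 399.30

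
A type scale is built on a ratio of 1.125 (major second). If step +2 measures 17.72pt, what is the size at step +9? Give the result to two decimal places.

40.41pt

The gap is 9 − (2) = 7 steps, so the factor is 1.125^7.
17.72 × 1.125⁷ = 17.72 × 2.28070 ≈ 40.414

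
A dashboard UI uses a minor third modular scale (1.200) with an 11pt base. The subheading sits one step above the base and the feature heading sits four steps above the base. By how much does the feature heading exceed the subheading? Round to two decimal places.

Step 1: 11.0 × 1.200 = 13.2000pt
Step 4: 11.0 × 1.200⁴ = 22.8096pt
Difference: 22.8096 − 13.2000 = 9.6096pt

9.61pt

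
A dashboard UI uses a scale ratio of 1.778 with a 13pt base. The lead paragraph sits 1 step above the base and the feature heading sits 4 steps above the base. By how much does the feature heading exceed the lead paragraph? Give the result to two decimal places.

Step 1: 13.0 × 1.778 = 23.1140pt
Step 4: 13.0 × 1.778⁴ = 129.9183pt
Difference: 129.9183 − 23.1140 = 106.8043pt

106.80pt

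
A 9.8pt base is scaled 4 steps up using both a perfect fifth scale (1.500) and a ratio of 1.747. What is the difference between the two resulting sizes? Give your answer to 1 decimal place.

Perfect fifth: 9.8 × 1.500⁴ = 49.613pt
At 1.747: 9.8 × 1.747⁴ = 91.285pt
Difference: 91.285 − 49.613 = 41.672pt

41.7pt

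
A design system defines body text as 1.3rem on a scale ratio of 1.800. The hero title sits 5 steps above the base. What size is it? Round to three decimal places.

24.564rem

1.3 × 1.800⁵ = 1.3 × 18.89568 ≈ 24.564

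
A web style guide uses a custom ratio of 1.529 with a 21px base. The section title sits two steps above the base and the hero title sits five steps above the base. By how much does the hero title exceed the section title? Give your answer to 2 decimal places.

Step 2: 21.0 × 1.529² = 49.0947px
Step 5: 21.0 × 1.529⁵ = 175.4918px
Difference: 175.4918 − 49.0947 = 126.3971px

126.40px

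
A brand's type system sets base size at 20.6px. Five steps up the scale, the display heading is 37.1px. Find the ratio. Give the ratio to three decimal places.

r⁵ = 37.1 / 20.6, so r = (37.1/20.6)^(1/5).
r = 1.8010^(1/5) ≈ 1.1249

1.125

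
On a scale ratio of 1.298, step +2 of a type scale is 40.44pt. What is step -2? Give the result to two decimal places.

14.25pt

40.44 ÷ 1.298⁴ = 40.44 ÷ 2.83856 ≈ 14.247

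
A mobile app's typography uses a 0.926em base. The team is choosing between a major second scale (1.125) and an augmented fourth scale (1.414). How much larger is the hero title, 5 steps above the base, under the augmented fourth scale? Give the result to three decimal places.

3.566em

Major second: 0.926 × 1.125⁵ = 1.66868em
Augmented fourth: 0.926 × 1.414⁵ = 5.23429em
Difference: 5.23429 − 1.66868 = 3.56561em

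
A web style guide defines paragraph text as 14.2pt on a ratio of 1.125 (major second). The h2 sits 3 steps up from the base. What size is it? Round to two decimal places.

20.22pt

A modular type scale is a geometric sequence: sizeₙ = base × rⁿ.
14.2 × 1.125³ = 14.2 × 1.42383 ≈ 20.22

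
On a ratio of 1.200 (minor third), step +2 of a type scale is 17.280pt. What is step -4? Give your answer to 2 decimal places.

5.79pt

The gap is -4 − (2) = -6 steps, so the factor is 1.200^-6.
17.280 ÷ 1.200⁶ = 17.280 ÷ 2.98598 ≈ 5.787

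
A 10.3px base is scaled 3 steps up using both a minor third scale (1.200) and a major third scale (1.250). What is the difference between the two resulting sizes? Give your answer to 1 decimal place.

Minor third: 10.3 × 1.200³ = 17.798px
Major third: 10.3 × 1.250³ = 20.117px
Difference: 20.117 − 17.798 = 2.319px

2.3px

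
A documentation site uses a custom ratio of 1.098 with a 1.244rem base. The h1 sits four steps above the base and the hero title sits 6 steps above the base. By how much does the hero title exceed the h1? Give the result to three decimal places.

Step 4: 1.244 × 1.098⁴ = 1.80813rem
Step 6: 1.244 × 1.098⁶ = 2.17989rem
Difference: 2.17989 − 1.80813 = 0.37176rem

0.372rem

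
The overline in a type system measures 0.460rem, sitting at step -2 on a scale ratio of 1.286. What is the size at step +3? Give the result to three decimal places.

0.460 × 1.286⁵ = 0.460 × 3.51726 ≈ 1.618

1.618rem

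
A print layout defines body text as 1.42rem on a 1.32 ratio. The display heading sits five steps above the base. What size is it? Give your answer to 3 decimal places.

1.42 × 1.32⁵ = 1.42 × 4.00746 ≈ 5.691

5.691rem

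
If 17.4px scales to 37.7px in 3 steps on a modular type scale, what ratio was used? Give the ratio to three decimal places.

The ratio satisfies 17.4 × r³ = 37.7, so r = (37.7 / 17.4)^(1/3).
r = 2.1667^(1/3) ≈ 1.2940

1.294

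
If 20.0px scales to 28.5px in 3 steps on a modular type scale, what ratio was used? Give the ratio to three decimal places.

1.125

The ratio satisfies 20.0 × r³ = 28.5, so r = (28.5 / 20.0)^(1/3).
r = 1.4250^(1/3) ≈ 1.1253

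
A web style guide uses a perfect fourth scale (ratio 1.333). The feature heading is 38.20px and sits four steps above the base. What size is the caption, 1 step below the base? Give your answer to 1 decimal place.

9.1px

The gap is -1 − (4) = -5 steps, so the factor is 1.333^-5.
38.20 ÷ 1.333⁵ = 38.20 ÷ 4.20873 ≈ 9.076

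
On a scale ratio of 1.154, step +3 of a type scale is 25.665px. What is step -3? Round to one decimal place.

25.665 ÷ 1.154⁶ = 25.665 ÷ 2.36176 ≈ 10.867

10.9px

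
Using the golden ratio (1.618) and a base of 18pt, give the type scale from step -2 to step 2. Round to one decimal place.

Step -2: 18.0 ÷ 1.618² = 6.9
Step -1: 18.0 ÷ 1.618 = 11.1
Step 0: 18pt
Step 1: 18.0 × 1.618 = 29.1
Step 2: 18.0 × 1.618² = 47.1

6.9pt, 11.1pt, 18.0pt, 29.1pt, 47.1pt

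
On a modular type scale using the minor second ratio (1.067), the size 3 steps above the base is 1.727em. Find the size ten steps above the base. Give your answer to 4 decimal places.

2.7192em

Moving from step +3 to step +10 is 7 steps up, so multiply by r⁷.
1.727 × 1.067⁷ = 1.727 × 1.57453 ≈ 2.7192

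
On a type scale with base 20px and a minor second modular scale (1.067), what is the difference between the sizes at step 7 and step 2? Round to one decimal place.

Step 2: 20.0 × 1.067² = 22.770px
Step 7: 20.0 × 1.067⁷ = 31.491px
Difference: 31.491 − 22.770 = 8.721px

8.7px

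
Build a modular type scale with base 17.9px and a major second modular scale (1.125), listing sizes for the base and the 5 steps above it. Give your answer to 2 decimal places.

17.90px, 20.14px, 22.65px, 25.49px, 28.67px, 32.26px

Step 0: 17.9px
Step 1: 17.9 × 1.125 = 20.14
Step 2: 17.9 × 1.125² = 22.65
Step 3: 17.9 × 1.125³ = 25.49
Step 4: 17.9 × 1.125⁴ = 28.67
Step 5: 17.9 × 1.125⁵ = 32.26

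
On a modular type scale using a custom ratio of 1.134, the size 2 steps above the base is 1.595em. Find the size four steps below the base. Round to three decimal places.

0.750em

1.595 ÷ 1.134⁶ = 1.595 ÷ 2.12656 ≈ 0.750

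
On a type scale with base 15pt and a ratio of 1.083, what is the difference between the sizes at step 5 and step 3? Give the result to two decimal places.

Step 3: 15.0 × 1.083³ = 19.0536pt
Step 5: 15.0 × 1.083⁵ = 22.3477pt
Difference: 22.3477 − 19.0536 = 3.2941pt

3.29pt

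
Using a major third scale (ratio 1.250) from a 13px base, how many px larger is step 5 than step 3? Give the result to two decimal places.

14.28px

Step 3: 13.0 × 1.250³ = 25.3906px
Step 5: 13.0 × 1.250⁵ = 39.6729px
Difference: 39.6729 − 25.3906 = 14.2823px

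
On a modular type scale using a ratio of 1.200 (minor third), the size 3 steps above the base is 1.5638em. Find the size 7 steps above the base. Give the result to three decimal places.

3.243em

Moving from step +3 to step +7 is 4 steps up, so multiply by r⁴.
1.5638 × 1.200⁴ = 1.5638 × 2.07360 ≈ 3.243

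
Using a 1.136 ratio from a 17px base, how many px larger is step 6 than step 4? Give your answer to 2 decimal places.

8.22px

Step 4: 17.0 × 1.136⁴ = 28.3115px
Step 6: 17.0 × 1.136⁶ = 36.5358px
Difference: 36.5358 − 28.3115 = 8.2243px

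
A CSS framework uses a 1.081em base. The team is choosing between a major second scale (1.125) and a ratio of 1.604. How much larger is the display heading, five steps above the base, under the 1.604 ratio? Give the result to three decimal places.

Major second: 1.081 × 1.125⁵ = 1.94800em
At 1.604: 1.081 × 1.604⁵ = 11.47751em
Difference: 11.47751 − 1.94800 = 9.52951em

9.530em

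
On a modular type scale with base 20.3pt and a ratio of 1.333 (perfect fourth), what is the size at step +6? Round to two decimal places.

113.89pt

20.3 × 1.333⁶ = 20.3 × 5.61023 ≈ 113.89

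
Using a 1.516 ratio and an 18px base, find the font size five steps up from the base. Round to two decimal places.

Each step on a modular scale multiplies by the ratio, so the size n steps from the base is base × ratioⁿ.
18.0 × 1.516⁵ = 18.0 × 8.00748 ≈ 144.13

144.13px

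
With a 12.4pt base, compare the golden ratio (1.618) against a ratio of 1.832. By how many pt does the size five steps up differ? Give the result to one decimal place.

Golden ratio: 12.4 × 1.618⁵ = 137.504pt
At 1.832: 12.4 × 1.832⁵ = 255.887pt
Difference: 255.887 − 137.504 = 118.383pt

118.4pt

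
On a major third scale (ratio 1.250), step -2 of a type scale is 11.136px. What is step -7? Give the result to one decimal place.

3.6px

11.136 ÷ 1.250⁵ = 11.136 ÷ 3.05176 ≈ 3.649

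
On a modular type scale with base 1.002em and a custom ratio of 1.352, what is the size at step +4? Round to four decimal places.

3.3479em

Every step multiplies by the scale ratio.
1.002 × 1.352⁴ = 1.002 × 3.34123 ≈ 3.3479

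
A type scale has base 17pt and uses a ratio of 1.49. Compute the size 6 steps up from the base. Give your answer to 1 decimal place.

186.0pt

A modular type scale is a geometric sequence: sizeₙ = base × rⁿ.
17.0 × 1.49⁶ = 17.0 × 10.94253 ≈ 186.02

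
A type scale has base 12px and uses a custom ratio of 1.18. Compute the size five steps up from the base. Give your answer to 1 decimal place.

27.5px

A modular type scale is a geometric sequence: sizeₙ = base × rⁿ.
12.0 × 1.18⁵ = 12.0 × 2.28776 ≈ 27.45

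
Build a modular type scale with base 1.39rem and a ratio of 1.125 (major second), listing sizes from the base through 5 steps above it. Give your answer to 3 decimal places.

1.390rem, 1.564rem, 1.759rem, 1.979rem, 2.227rem, 2.505rem

Step 0: 1.39rem
Step 1: 1.39 × 1.125 = 1.564
Step 2: 1.39 × 1.125² = 1.759
Step 3: 1.39 × 1.125³ = 1.979
Step 4: 1.39 × 1.125⁴ = 2.227
Step 5: 1.39 × 1.125⁵ = 2.505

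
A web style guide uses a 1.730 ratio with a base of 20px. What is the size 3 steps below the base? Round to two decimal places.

20.0 ÷ 1.730³ = 20.0 ÷ 5.17772 ≈ 3.86

3.86px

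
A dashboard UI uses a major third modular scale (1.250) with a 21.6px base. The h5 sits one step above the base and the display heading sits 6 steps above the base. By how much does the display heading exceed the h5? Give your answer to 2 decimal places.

55.40px

Step 1: 21.6 × 1.250 = 27.0000px
Step 6: 21.6 × 1.250⁶ = 82.3975px
Difference: 82.3975 − 27.0000 = 55.3975px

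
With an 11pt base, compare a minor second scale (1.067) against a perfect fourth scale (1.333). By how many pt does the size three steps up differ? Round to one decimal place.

Minor second: 11.0 × 1.067³ = 13.362pt
Perfect fourth: 11.0 × 1.333³ = 26.055pt
Difference: 26.055 − 13.362 = 12.693pt

12.7pt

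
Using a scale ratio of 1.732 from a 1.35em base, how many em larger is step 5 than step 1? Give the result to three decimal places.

Step 1: 1.35 × 1.732 = 2.33820em
Step 5: 1.35 × 1.732⁵ = 21.04133em
Difference: 21.04133 − 2.33820 = 18.70313em

18.703em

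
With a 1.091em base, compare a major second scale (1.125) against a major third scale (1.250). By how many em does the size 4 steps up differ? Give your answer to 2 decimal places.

Major second: 1.091 × 1.125⁴ = 1.7476em
Major third: 1.091 × 1.250⁴ = 2.6636em
Difference: 2.6636 − 1.7476 = 0.9160em

0.92em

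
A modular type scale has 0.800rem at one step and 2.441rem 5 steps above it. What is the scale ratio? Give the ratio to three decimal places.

1.250

r⁵ = 2.441 / 0.800, so r = (2.441/0.800)^(1/5).
r = 3.0512^(1/5) ≈ 1.2500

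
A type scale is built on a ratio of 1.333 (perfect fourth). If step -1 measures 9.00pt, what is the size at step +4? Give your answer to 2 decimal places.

37.88pt

Moving from step -1 to step +4 is 5 steps up, so multiply by r⁵.
9.00 × 1.333⁵ = 9.00 × 4.20873 ≈ 37.879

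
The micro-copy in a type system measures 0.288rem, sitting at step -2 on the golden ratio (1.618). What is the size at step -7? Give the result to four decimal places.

0.0260rem

The gap is -7 − (-2) = -5 steps, so the factor is 1.618^-5.
0.288 ÷ 1.618⁵ = 0.288 ÷ 11.08901 ≈ 0.0260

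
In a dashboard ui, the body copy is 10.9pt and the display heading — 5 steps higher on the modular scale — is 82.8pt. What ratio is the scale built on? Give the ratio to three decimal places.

The ratio satisfies 10.9 × r⁵ = 82.8, so r = (82.8 / 10.9)^(1/5).
r = 7.5963^(1/5) ≈ 1.5001

1.500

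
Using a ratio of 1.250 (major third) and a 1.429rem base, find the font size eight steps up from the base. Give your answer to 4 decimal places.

8.5175rem

1.429 × 1.250⁸ = 1.429 × 5.96046 ≈ 8.5175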